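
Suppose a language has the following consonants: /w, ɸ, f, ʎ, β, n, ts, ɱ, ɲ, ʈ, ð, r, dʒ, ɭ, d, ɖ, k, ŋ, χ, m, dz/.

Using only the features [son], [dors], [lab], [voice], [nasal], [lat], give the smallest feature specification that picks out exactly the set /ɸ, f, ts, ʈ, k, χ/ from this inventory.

Every target segment is [−voice] and no other inventory member is, so one feature is enough.

[−voice]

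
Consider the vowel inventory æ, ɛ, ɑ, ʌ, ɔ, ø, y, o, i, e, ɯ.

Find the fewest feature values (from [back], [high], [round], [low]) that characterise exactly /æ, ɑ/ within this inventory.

[+low]

The target set is precisely the extension of [+low] in this inventory.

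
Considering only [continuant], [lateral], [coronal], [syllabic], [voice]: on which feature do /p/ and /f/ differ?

[continuant]

The two segments share [-lateral], [-coronal], [-syllabic], [-voice]. The only feature from the list on which they differ: /p/ is [-continuant] while /f/ is [+continuant].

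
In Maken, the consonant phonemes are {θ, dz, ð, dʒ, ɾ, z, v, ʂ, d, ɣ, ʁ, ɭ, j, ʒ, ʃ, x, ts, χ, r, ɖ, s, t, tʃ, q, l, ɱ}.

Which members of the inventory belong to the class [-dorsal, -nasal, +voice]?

dz, ð, dʒ, ɾ, z, v, d, ɭ, ʒ, r, ɖ, l

Eliminate segments failing any feature: /θ, ʂ, ʃ, ts, s, t, tʃ/ are [-voice]; /ɣ, ʁ, j, x, χ, q/ are [+dorsal]; /ɱ/ is [+nasal]. The remaining /dz, ð, dʒ, ɾ, z, v, d, ɭ, ʒ, r, ɖ, l/ satisfy [-dorsal], [-nasal], [+voice].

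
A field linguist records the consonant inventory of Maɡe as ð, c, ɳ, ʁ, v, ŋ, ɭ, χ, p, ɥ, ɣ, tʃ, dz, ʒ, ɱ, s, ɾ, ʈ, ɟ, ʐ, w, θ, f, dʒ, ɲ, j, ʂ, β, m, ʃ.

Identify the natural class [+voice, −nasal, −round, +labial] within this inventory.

Checking each segment against [+voice], [−nasal], [−round], [+labial]: /v/ (voiced labiodental fricative), /β/ (voiced bilabial fricative) satisfy every feature; every other segment in the inventory fails at least one.

v, β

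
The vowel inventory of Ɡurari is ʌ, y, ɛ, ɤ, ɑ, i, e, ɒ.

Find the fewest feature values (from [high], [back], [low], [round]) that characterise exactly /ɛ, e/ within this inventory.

[-high, -back]

Every target segment is [-high], [-back]; each remaining inventory member fails at least one of these. Each conjunct is needed — [-back] alone would also admit /y, i/; [-high] alone would also admit /ʌ, ɤ, ɑ, ɒ/ — and no other single listed feature has exactly this extension, so two is the minimum.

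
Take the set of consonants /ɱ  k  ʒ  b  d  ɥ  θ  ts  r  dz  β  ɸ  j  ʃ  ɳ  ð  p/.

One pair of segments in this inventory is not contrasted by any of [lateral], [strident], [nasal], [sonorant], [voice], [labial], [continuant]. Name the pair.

j, r

/j/ (palatal glide) and /r/ (alveolar trill) are both [-lateral], [-strident], [-nasal], [+sonorant], [+voice], [-labial], [+continuant], so none of the listed features separates them. (They do differ in [dorsal], which is not among the given features.) Every other pair in the inventory differs on at least one listed feature.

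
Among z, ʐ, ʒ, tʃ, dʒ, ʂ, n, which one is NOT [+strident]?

n

/dʒ, tʃ, ʒ, ʂ, z, ʐ/ are all [+strident]; /n/ (alveolar nasal) is [-strident].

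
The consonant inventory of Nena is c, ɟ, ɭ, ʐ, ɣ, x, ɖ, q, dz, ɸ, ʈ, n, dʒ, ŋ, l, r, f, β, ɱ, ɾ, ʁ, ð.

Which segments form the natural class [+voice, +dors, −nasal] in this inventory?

Among the inventory, the [+voice] segments are /ɟ, ɭ, ʐ, ɣ, ɖ, dz, n, dʒ, ŋ, l, r, β, ɱ, ɾ, ʁ, ð/.
Within that set, [+dorsal] gives /ɟ, ɣ, ŋ, ʁ/.
Then [−nasal] leaves /ɟ, ɣ, ʁ/.

ɟ, ɣ, ʁ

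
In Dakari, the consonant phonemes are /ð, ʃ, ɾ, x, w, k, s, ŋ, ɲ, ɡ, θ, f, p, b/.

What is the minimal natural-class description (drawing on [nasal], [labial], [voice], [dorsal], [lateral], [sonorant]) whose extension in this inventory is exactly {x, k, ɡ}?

The class [−sonorant], [+dorsal] has exactly /x, k, ɡ/ as its extension in this inventory. No smaller conjunction from the listed features achieves this: [+dorsal] alone would also admit /w, ŋ, ɲ/; [−sonorant] alone would also admit /ð, ʃ, s, θ, …/; and checking the remaining single features turns up none with this extension.

[−sonorant, +dorsal]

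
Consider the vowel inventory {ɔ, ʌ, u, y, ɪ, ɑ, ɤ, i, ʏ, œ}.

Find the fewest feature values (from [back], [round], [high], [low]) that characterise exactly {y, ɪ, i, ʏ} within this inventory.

Every target segment is [+high], [-back]; each remaining inventory member fails at least one of these. Each conjunct is needed — [-back] alone would also admit /œ/; [+high] alone would also admit /u/ — and no other single listed feature has exactly this extension, so two is the minimum.

[+high, -back]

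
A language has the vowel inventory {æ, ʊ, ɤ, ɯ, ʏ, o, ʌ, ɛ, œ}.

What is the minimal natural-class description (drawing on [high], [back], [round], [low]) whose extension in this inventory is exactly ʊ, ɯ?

[+high, +back]

The class [+high], [+back] has exactly /ʊ, ɯ/ as its extension in this inventory. No smaller conjunction from the listed features achieves this: [+back] alone would also admit /ɤ, o, ʌ/; [+high] alone would also admit /ʏ/; and checking the remaining single features turns up none with this extension.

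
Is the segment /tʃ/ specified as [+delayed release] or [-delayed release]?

As the voiceless postalveolar affricate, /tʃ/ is [+delayed release].

[+delayed release]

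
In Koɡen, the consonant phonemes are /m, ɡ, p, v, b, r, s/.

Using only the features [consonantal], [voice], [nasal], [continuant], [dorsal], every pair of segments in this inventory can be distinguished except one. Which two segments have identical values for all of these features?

v, r

/v/ (voiced labiodental fricative) and /r/ (alveolar trill) are both [+consonantal], [+voice], [−nasal], [+continuant], [−dorsal], so none of the listed features separates them. (They do differ in [sonorant], [labial] and [coronal], which are not among the given features.) Every other pair in the inventory differs on at least one listed feature.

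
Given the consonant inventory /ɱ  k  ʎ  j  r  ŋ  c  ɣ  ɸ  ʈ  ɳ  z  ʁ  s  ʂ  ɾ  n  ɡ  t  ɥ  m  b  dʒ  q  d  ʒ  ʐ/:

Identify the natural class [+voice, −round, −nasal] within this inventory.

First, the [+voice] segments are /ɱ, ʎ, j, r, ŋ, ɣ, ɳ, z, ʁ, ɾ, n, ɡ, ɥ, m, b, dʒ, d, ʒ, ʐ/.
Intersecting with [−round] gives /ɱ, ʎ, j, r, ŋ, ɣ, ɳ, z, ʁ, ɾ, n, ɡ, m, b, dʒ, d, ʒ, ʐ/.
Intersecting with [−nasal] leaves /ʎ, j, r, ɣ, z, ʁ, ɾ, ɡ, b, dʒ, d, ʒ, ʐ/.

ʎ, j, r, ɣ, z, ʁ, ɾ, ɡ, b, dʒ, d, ʒ, ʐ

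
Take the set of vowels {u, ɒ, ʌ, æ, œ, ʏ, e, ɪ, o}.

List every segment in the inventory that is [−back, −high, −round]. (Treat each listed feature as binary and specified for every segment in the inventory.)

The [−back] segments are /æ, œ, ʏ, e, ɪ/.
Then [−high] gives /æ, œ, e/.
Intersecting with [−round] leaves /æ, e/.

æ, e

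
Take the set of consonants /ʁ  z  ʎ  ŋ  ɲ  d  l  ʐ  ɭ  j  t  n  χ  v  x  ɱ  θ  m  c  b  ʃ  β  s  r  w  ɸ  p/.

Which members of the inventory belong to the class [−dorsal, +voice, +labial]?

v, ɱ, m, b, β

Checking each segment against [−dorsal], [+voice], [+labial]: /v/ (voiced labiodental fricative), /ɱ/ (labiodental nasal), /m/ (bilabial nasal), /b/ (voiced bilabial stop), /β/ (voiced bilabial fricative) satisfy every feature; every other segment in the inventory fails at least one.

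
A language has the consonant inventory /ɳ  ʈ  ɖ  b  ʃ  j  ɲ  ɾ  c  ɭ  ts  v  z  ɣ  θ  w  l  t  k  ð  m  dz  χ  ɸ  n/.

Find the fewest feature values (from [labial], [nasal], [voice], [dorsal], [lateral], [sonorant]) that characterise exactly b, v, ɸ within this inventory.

[−sonorant, +labial]

/b, v, ɸ/ are all [−sonorant], [+labial], and no other segment in the inventory matches both values. Dropping any one of them over-generates: [+labial] alone would also admit /w, m/; [−sonorant] alone would also admit /ʈ, ɖ, ʃ, c, …/. No other single listed feature picks out exactly this set either, so fewer than two features will not do.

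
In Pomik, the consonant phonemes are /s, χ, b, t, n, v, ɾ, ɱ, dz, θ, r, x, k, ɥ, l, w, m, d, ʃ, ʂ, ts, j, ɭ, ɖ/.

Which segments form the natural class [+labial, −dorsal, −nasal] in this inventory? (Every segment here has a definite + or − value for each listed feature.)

Checking each segment against [+labial], [−dorsal], [−nasal]: /b/ (voiced bilabial stop), /v/ (voiced labiodental fricative) satisfy every feature; every other segment in the inventory fails at least one.

b, v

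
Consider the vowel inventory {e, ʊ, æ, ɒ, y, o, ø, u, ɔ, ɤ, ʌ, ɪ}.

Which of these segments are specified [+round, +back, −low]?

ʊ, o, u, ɔ

Checking each segment against [+round], [+back], [−low]: /ʊ/ (high back rounded lax vowel), /o/ (mid back rounded tense vowel), /u/ (high back rounded tense vowel), /ɔ/ (mid back rounded lax vowel) satisfy every feature; every other segment in the inventory fails at least one.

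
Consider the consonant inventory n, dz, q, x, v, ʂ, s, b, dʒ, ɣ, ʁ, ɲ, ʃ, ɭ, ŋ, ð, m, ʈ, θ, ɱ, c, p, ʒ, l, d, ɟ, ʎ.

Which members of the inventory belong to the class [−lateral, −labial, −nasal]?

dz, q, x, ʂ, s, dʒ, ɣ, ʁ, ʃ, ð, ʈ, θ, c, ʒ, d, ɟ

Checking each segment against [−lateral], [−labial], [−nasal]: /dz/ (voiced alveolar affricate), /q/ (voiceless uvular stop), /x/ (voiceless velar fricative), /ʂ/ (voiceless retroflex fricative), /s/ (voiceless alveolar fricative), /dʒ/ (voiced postalveolar affricate), among others, satisfy every feature; every other segment in the inventory fails at least one.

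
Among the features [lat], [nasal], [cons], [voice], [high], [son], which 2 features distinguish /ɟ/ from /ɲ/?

[sonorant], [nasal]

/ɟ/ is the voiced palatal stop and /ɲ/ is the palatal nasal. Both are [−lateral], [+consonantal], [+voice], [+high]. /ɟ/ is [−sonorant] while /ɲ/ is [+sonorant]; /ɟ/ is [−nasal] while /ɲ/ is [+nasal], so the distinguishing features are [sonorant], [nasal].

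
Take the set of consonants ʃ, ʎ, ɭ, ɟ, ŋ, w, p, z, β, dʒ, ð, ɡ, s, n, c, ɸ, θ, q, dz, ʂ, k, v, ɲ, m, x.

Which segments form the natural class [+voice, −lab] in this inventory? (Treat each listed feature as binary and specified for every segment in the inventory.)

ʎ, ɭ, ɟ, ŋ, z, dʒ, ð, ɡ, n, dz, ɲ

Checking each segment against [+voice], [−labial]: /ʎ/ (palatal lateral approximant), /ɭ/ (retroflex lateral approximant), /ɟ/ (voiced palatal stop), /ŋ/ (velar nasal), /z/ (voiced alveolar fricative), /dʒ/ (voiced postalveolar affricate), among others, satisfy every feature; every other segment in the inventory fails at least one.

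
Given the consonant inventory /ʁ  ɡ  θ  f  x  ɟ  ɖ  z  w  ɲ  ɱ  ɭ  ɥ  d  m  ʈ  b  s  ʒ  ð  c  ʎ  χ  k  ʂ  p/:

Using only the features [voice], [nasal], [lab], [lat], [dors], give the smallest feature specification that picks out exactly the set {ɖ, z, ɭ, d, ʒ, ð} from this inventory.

[+voice, −lab, −dors]

/ɖ, z, ɭ, d, ʒ, ð/ are all [+voice], [−labial], [−dorsal], and no other segment in the inventory matches all three values. Dropping any one of them over-generates: [−labial, −dorsal] alone would also admit /θ, ʈ, s, ʂ/; [+voice, −dorsal] alone would also admit /ɱ, m, b/; [+voice, −labial] alone would also admit /ʁ, ɡ, ɟ, ɲ, …/. No other combination of two listed features picks out exactly this set either, so fewer than three features will not do.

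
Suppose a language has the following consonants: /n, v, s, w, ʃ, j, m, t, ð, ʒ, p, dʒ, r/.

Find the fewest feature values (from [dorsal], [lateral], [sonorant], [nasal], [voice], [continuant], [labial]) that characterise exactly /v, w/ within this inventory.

[+continuant, +labial]

/v, w/ are all [+continuant], [+labial], and no other segment in the inventory matches both values. Dropping any one of them over-generates: [+labial] alone would also admit /m, p/; [+continuant] alone would also admit /s, ʃ, j, ð, …/. No other single listed feature picks out exactly this set either, so fewer than two features will not do.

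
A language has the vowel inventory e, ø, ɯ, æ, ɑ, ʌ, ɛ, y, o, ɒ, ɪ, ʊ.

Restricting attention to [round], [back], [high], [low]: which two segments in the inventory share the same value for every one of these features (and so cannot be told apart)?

ɛ, e

On the given features, /ɛ/ and /e/ have an identical profile: [-round], [-back], [-high], [-low]. No other two segments in the inventory coincide on all 4 features. (They do differ in [tense], which is not among the given features.)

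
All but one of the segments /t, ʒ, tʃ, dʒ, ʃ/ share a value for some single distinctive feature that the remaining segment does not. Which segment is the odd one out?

The remaining segments after removing /t/ share [−anterior]; /t/ (voiceless alveolar stop) is [+anterior]. For every other candidate removal, the leftover set fails to share any single feature value that the removed segment lacks.

t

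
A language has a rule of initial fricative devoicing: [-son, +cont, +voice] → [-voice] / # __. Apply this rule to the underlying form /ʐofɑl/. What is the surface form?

Only the initial segment /ʐ/ is both word-initial and matches the structural description. It is a voiced retroflex fricative, so [-son, +cont, +voice] holds; changing it to [-voice] with all other features held fixed yields /ʂ/ (voiceless retroflex fricative). No other segment meets both the structural description and the environment, so the output is [ʂofɑl].

[ʂofɑl]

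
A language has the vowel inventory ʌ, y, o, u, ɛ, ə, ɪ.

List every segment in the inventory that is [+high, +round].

y, u

Among the inventory, the [+high] segments are /y, u, ɪ/.
Intersecting with [+round] leaves /y, u/.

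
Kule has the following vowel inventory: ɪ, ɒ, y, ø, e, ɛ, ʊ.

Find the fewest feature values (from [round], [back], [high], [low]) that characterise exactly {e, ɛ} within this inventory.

[−high, −round]

The class [−high], [−round] has exactly /e, ɛ/ as its extension in this inventory. No smaller conjunction from the listed features achieves this: [−round] alone would also admit /ɪ/; [−high] alone would also admit /ɒ, ø/; and checking the remaining single features turns up none with this extension.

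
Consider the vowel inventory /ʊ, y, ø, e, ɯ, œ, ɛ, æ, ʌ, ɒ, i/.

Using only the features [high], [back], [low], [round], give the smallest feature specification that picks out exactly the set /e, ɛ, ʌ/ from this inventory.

[-high, -low, -round]

/e, ɛ, ʌ/ are all [-high], [-low], [-round], and no other segment in the inventory matches all three values. Dropping any one of them over-generates: [-low, -round] alone would also admit /ɯ, i/; [-high, -round] alone would also admit /æ/; [-high, -low] alone would also admit /ø, œ/. No other combination of two listed features picks out exactly this set either, so fewer than three features will not do.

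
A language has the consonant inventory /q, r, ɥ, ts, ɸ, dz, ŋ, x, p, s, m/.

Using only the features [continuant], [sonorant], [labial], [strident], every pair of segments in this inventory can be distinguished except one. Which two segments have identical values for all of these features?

ts, dz

Both /ts/ and /dz/ are [−continuant], [−sonorant], [−labial], [+strident]. Since the list omits [voice] — which does distinguish the voiceless alveolar affricate from the voiced alveolar affricate — this pair collapses; all other pairs remain distinct.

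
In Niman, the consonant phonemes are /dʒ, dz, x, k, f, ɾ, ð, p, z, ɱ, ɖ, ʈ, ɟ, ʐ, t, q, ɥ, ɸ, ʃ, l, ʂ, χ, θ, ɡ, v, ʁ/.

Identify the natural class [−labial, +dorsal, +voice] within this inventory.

ɟ, ɡ, ʁ

First, the [−labial] segments are /dʒ, dz, x, k, ɾ, ð, z, ɖ, ʈ, ɟ, ʐ, t, q, ʃ, l, ʂ, χ, θ, ɡ, ʁ/.
Among these, [+dorsal] gives /x, k, ɟ, q, χ, ɡ, ʁ/.
Among these, [+voice] leaves /ɟ, ɡ, ʁ/.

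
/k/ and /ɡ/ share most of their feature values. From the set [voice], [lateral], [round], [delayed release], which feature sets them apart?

/k/ is the voiceless velar stop and /ɡ/ is the voiced velar stop. Both are [-lateral], [-round], [-delayed release]. /k/ is [-voice] while /ɡ/ is [+voice], so the distinguishing feature is [voice].

[voice]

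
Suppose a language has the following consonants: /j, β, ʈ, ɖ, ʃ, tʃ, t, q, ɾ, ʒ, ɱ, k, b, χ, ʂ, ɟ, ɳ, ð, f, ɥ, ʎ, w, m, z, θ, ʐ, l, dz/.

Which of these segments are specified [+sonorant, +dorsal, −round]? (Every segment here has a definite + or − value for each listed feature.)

Checking each segment against [+sonorant], [+dorsal], [−round]: /j/ (palatal glide), /ʎ/ (palatal lateral approximant) satisfy every feature; every other segment in the inventory fails at least one.

j, ʎ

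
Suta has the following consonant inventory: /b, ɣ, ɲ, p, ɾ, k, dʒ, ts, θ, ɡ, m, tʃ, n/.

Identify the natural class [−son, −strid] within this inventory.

Eliminate segments failing any feature: /ɲ, ɾ, m, n/ are [+sonorant]; /dʒ, ts, tʃ/ are [+strident]. The remaining /b, ɣ, p, k, θ, ɡ/ satisfy [−sonorant], [−strident].

b, ɣ, p, k, θ, ɡ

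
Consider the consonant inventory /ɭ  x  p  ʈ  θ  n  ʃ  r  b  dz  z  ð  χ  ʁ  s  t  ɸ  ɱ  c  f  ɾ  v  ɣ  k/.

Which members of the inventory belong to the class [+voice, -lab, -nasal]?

ɭ, r, dz, z, ð, ʁ, ɾ, ɣ

First, the [+voice] segments are /ɭ, n, r, b, dz, z, ð, ʁ, ɱ, ɾ, v, ɣ/.
Within that set, [-labial] gives /ɭ, n, r, dz, z, ð, ʁ, ɾ, ɣ/.
Then [-nasal] leaves /ɭ, r, dz, z, ð, ʁ, ɾ, ɣ/.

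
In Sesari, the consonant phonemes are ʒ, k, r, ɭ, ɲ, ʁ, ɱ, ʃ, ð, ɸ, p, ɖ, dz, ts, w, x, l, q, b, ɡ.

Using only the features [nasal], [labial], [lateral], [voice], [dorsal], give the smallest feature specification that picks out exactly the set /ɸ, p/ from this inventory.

[-voice, +labial]

The class [-voice], [+labial] has exactly /ɸ, p/ as its extension in this inventory. No smaller conjunction from the listed features achieves this: [+labial] alone would also admit /ɱ, w, b/; [-voice] alone would also admit /k, ʃ, ts, x, …/; and checking the remaining single features turns up none with this extension.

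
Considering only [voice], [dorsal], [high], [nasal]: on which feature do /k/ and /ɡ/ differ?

/k/ is the voiceless velar stop and /ɡ/ is the voiced velar stop. Both are [+dorsal], [+high], [−nasal]. /k/ is [−voice] while /ɡ/ is [+voice], so the distinguishing feature is [voice].

[voice]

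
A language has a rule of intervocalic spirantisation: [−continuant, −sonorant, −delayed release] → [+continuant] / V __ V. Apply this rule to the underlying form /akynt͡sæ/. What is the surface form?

/k/ satisfies [−continuant, −sonorant, −delayed release] and sits in V __ V. The [+continuant] counterpart of the voiceless velar stop is /x/. Other segments in /akynt͡sæ/ either fail the structural description or are not in the environment, so the surface form is [axynt͡sæ].

[axynt͡sæ]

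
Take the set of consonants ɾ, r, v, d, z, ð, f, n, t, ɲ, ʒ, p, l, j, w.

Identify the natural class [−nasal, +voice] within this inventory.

ɾ, r, v, d, z, ð, ʒ, l, j, w

Eliminate segments failing any feature: /f, t, p/ are [−voice]; /n, ɲ/ are [+nasal]. The remaining /ɾ, r, v, d, z, ð, ʒ, l, j, w/ satisfy [−nasal], [+voice].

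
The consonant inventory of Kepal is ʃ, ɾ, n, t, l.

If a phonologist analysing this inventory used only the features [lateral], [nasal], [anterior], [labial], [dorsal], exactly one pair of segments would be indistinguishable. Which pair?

ɾ, t

Both /ɾ/ and /t/ are [-lateral], [-nasal], [+anterior], [-labial], [-dorsal]. Since the list omits [sonorant] and [voice] — which do distinguish the alveolar tap from the voiceless alveolar stop — this pair collapses; all other pairs remain distinct.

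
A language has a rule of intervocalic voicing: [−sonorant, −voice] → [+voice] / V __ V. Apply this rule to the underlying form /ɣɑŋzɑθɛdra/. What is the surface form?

Only /θ/ occurs between two vowels (/ɑ/ __ /ɛ/) and matches the structural description. It is a voiceless dental fricative, so [−sonorant, −voice] holds; changing it to [+voice] with all other features held fixed yields /ð/ (voiced dental fricative). No other segment meets both the structural description and the environment, so the output is [ɣɑŋzɑðɛdra].

[ɣɑŋzɑðɛdra]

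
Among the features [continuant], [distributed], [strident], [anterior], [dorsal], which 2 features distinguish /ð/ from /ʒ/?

[strident], [anterior]

The two segments share [+continuant], [+distributed], [−dorsal]. The only features from the list on which they differ: /ð/ is [−strident] while /ʒ/ is [+strident]; /ð/ is [+anterior] while /ʒ/ is [−anterior].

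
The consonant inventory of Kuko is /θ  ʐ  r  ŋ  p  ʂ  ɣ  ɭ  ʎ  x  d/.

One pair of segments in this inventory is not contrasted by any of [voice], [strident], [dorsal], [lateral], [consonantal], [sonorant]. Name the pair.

/θ/ (voiceless dental fricative) and /p/ (voiceless bilabial stop) are both [−voice], [−strident], [−dorsal], [−lateral], [+consonantal], [−sonorant], so none of the listed features separates them. (They do differ in [continuant], [labial] and [coronal], which are not among the given features.) Every other pair in the inventory differs on at least one listed feature.

θ, p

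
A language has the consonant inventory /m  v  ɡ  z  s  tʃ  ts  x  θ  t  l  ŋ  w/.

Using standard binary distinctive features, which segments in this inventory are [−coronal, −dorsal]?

m, v

First, the [−coronal] segments are /m, v, ɡ, x, ŋ, w/.
Of those, [−dorsal] leaves /m, v/.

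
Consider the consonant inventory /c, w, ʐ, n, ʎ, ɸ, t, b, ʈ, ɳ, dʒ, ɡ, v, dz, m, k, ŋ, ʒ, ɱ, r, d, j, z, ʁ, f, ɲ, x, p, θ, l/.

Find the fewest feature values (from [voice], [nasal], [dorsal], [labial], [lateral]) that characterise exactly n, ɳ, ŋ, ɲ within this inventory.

[+nasal, -labial]

The class [+nasal], [-labial] has exactly /n, ɳ, ŋ, ɲ/ as its extension in this inventory. No smaller conjunction from the listed features achieves this: [-labial] alone would also admit /c, ʐ, ʎ, t, …/; [+nasal] alone would also admit /m, ɱ/; and checking the remaining single features turns up none with this extension.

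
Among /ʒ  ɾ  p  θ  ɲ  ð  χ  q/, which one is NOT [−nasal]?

Every segment except /ɲ/ is [−nasal]. /ɲ/ (palatal nasal) is [+nasal], so it is the exception.

ɲ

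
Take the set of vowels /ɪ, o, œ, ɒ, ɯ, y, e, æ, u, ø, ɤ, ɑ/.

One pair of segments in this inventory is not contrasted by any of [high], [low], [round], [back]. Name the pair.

ø, œ

On the given features, /ø/ and /œ/ have an identical profile: [-high], [-low], [+round], [-back]. No other two segments in the inventory coincide on all 4 features. (They do differ in [tense], which is not among the given features.)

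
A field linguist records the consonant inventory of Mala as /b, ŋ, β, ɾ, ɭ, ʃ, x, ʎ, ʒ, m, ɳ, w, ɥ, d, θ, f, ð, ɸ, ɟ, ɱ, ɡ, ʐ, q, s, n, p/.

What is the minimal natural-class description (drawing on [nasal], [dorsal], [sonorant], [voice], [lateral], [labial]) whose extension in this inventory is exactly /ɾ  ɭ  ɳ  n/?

[+sonorant, -labial, -dorsal]

Every target segment is [+sonorant], [-labial], [-dorsal]; each remaining inventory member fails at least one of these. Each conjunct is needed — [-labial, -dorsal] alone would also admit /ʃ, ʒ, d, θ, …/; [+sonorant, -dorsal] alone would also admit /m, ɱ/; [+sonorant, -labial] alone would also admit /ŋ, ʎ/ — and no other combination of two listed features has exactly this extension, so three is the minimum.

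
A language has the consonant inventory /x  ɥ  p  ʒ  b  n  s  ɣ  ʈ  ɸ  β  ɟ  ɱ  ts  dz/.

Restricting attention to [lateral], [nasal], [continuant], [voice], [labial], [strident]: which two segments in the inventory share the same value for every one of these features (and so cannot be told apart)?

β, ɥ

/β/ (voiced bilabial fricative) and /ɥ/ (labial-palatal glide) are both [−lateral], [−nasal], [+continuant], [+voice], [+labial], [−strident], so none of the listed features separates them. (They do differ in [sonorant], [round] and [dorsal], which are not among the given features.) Every other pair in the inventory differs on at least one listed feature.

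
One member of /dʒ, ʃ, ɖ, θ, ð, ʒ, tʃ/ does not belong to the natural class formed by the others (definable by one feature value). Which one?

ɖ

[distributed] groups all but one: /ð, dʒ, ʒ, tʃ, θ, ʃ/ share [+distributed] while /ɖ/ (voiced retroflex stop) alone is [-distributed]. Removing any other segment would not leave a single-feature class that excludes it.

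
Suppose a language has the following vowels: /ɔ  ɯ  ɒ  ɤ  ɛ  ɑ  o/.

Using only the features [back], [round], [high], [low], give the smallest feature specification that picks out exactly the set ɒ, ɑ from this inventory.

[+low]

/ɒ, ɑ/ are exactly the [+low] segments in the inventory, so a single feature suffices.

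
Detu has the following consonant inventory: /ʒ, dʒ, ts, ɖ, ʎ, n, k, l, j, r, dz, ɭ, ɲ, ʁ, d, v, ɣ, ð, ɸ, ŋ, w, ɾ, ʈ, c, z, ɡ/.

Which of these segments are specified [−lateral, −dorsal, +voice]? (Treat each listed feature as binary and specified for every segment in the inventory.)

ʒ, dʒ, ɖ, n, r, dz, d, v, ð, ɾ, z

Checking each segment against [−lateral], [−dorsal], [+voice]: /ʒ/ (voiced postalveolar fricative), /dʒ/ (voiced postalveolar affricate), /ɖ/ (voiced retroflex stop), /n/ (alveolar nasal), /r/ (alveolar trill), /dz/ (voiced alveolar affricate), among others, satisfy every feature; every other segment in the inventory fails at least one.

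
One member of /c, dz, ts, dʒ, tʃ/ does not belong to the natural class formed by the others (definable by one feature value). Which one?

c

The remaining segments after removing /c/ share [+delayed release]; /c/ (voiceless palatal stop) is [−delayed release]. For every other candidate removal, the leftover set fails to share any single feature value that the removed segment lacks.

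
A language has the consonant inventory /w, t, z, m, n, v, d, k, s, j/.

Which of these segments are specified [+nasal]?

m, n

The feature [nasal] marks segments produced with velum lowered (airflow through the nose). In this inventory /m, n/ have that property, so they are [+nasal]; /w, t, z, v, d, k, s, j/ are [-nasal].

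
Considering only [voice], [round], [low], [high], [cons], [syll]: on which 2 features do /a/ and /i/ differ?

[high], [low]

The two segments share [+voice], [−round], [−consonantal], [+syllabic]. The only features from the list on which they differ: /a/ is [−high] while /i/ is [+high]; /a/ is [+low] while /i/ is [−low].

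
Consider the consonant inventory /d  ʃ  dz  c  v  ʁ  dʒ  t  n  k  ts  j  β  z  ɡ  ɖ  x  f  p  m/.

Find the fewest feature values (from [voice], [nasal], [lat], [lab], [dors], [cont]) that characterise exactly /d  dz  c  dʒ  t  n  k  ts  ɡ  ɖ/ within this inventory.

[-cont, -lab]

The class [-continuant], [-labial] has exactly /d, dz, c, dʒ, t, n, k, ts, ɡ, ɖ/ as its extension in this inventory. No smaller conjunction from the listed features achieves this: [-labial] alone would also admit /ʃ, ʁ, j, z, …/; [-continuant] alone would also admit /p, m/; and checking the remaining single features turns up none with this extension.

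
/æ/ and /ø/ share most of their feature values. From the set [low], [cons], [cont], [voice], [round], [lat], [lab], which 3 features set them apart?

The two segments share [−consonantal], [+continuant], [+voice], [−lateral]. The only features from the list on which they differ: /æ/ is [−labial] while /ø/ is [+labial]; /æ/ is [−round] while /ø/ is [+round]; /æ/ is [+low] while /ø/ is [−low].

[labial], [round], [low]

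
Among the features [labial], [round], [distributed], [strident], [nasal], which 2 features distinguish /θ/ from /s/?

/θ/ (voiceless dental fricative) and /s/ (voiceless alveolar fricative) agree on [−labial], [−round], [−nasal]. They differ on [strident] (/θ/ [−], /s/ [+]), [distributed] (/θ/ [+], /s/ [−]).

[strident], [distributed]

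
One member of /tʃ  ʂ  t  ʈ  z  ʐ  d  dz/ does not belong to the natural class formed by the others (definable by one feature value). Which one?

tʃ

The remaining segments after removing /tʃ/ share [-distributed]; /tʃ/ (voiceless postalveolar affricate) is [+distributed]. For every other candidate removal, the leftover set fails to share any single feature value that the removed segment lacks.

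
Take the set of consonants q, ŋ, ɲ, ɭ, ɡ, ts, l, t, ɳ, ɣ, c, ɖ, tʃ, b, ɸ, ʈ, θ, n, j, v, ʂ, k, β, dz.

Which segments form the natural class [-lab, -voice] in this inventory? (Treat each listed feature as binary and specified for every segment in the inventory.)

Among the inventory, the [-labial] segments are /q, ŋ, ɲ, ɭ, ɡ, ts, l, t, ɳ, ɣ, c, ɖ, tʃ, ʈ, θ, n, j, ʂ, k, dz/.
Intersecting with [-voice] leaves /q, ts, t, c, tʃ, ʈ, θ, ʂ, k/.

q, ts, t, c, tʃ, ʈ, θ, ʂ, k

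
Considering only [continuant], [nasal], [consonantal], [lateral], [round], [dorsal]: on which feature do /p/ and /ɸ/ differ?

[continuant]

The two segments share [−nasal], [+consonantal], [−lateral], [−round], [−dorsal]. The only feature from the list on which they differ: /p/ is [−continuant] while /ɸ/ is [+continuant].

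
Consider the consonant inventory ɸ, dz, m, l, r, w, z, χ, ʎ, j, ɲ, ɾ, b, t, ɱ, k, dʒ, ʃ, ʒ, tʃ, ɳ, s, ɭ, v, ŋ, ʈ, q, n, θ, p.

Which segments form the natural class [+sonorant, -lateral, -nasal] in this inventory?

Eliminate segments failing any feature: /ɸ, dz, z, χ, b, t, k, dʒ, ʃ, ʒ, tʃ, s, v, ʈ, q, θ, p/ are [-sonorant]; /m, ɲ, ɱ, ɳ, ŋ, n/ are [+nasal]; /l, ʎ, ɭ/ are [+lateral]. The remaining /r, w, j, ɾ/ satisfy [+sonorant], [-lateral], [-nasal].

r, w, j, ɾ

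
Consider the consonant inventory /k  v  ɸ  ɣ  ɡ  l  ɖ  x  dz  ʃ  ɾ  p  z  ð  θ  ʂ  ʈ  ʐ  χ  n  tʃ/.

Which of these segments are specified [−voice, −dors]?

ɸ, ʃ, p, θ, ʂ, ʈ, tʃ

Among the inventory, the [−voice] segments are /k, ɸ, x, ʃ, p, θ, ʂ, ʈ, χ, tʃ/.
Among these, [−dorsal] leaves /ɸ, ʃ, p, θ, ʂ, ʈ, tʃ/.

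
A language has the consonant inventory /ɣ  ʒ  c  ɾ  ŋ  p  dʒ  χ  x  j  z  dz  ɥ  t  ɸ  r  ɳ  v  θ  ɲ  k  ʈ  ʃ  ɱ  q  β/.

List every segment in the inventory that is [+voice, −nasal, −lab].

ɣ, ʒ, ɾ, dʒ, j, z, dz, r

Checking each segment against [+voice], [−nasal], [−labial]: /ɣ/ (voiced velar fricative), /ʒ/ (voiced postalveolar fricative), /ɾ/ (alveolar tap), /dʒ/ (voiced postalveolar affricate), /j/ (palatal glide), /z/ (voiced alveolar fricative), among others, satisfy every feature; every other segment in the inventory fails at least one.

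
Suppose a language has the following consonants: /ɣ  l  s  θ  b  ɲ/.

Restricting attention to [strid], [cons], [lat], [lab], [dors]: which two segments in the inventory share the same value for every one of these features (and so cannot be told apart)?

ɣ, ɲ

Both /ɣ/ and /ɲ/ are [-strident], [+consonantal], [-lateral], [-labial], [+dorsal]. Since the list omits [sonorant], [nasal], [continuant] and [back] — which do distinguish the voiced velar fricative from the palatal nasal — this pair collapses; all other pairs remain distinct.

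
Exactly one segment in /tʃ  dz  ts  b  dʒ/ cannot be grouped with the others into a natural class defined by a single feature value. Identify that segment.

/dz, ts, dʒ, tʃ/ are all [+delayed release], but /b/ (voiced bilabial stop) is [-delayed release]. No other single segment can be removed to leave a set sharing one feature value that the removed segment lacks, so /b/ is the odd one out.

b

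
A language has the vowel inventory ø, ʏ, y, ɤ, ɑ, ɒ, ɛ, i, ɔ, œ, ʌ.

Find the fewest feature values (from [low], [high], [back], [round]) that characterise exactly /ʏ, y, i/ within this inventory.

[+high]

Every target segment is [+high] and no other inventory member is, so one feature is enough.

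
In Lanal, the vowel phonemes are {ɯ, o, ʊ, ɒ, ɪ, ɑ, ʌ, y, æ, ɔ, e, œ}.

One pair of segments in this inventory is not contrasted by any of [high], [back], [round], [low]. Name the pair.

o, ɔ

/o/ (mid back rounded tense vowel) and /ɔ/ (mid back rounded lax vowel) are both [-high], [+back], [+round], [-low], so none of the listed features separates them. (They do differ in [tense], which is not among the given features.) Every other pair in the inventory differs on at least one listed feature.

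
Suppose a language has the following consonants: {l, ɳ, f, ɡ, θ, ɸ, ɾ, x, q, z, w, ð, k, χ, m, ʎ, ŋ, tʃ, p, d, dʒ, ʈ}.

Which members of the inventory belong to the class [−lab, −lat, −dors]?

ɳ, θ, ɾ, z, ð, tʃ, d, dʒ, ʈ

First, the [−labial] segments are /l, ɳ, ɡ, θ, ɾ, x, q, z, ð, k, χ, ʎ, ŋ, tʃ, d, dʒ, ʈ/.
Of those, [−lateral] gives /ɳ, ɡ, θ, ɾ, x, q, z, ð, k, χ, ŋ, tʃ, d, dʒ, ʈ/.
Then [−dorsal] leaves /ɳ, θ, ɾ, z, ð, tʃ, d, dʒ, ʈ/.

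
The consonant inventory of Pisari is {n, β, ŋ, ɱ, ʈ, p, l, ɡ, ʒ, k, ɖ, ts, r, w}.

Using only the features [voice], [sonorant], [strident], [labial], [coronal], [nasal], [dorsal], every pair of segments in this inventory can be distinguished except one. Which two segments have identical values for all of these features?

l, r

/l/ (alveolar lateral approximant) and /r/ (alveolar trill) are both [+voice], [+sonorant], [−strident], [−labial], [+coronal], [−nasal], [−dorsal], so none of the listed features separates them. (They do differ in [lateral], which is not among the given features.) Every other pair in the inventory differs on at least one listed feature.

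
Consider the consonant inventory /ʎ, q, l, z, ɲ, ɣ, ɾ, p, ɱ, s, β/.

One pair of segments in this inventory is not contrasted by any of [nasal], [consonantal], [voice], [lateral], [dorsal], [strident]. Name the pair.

On the given features, /β/ and /ɾ/ have an identical profile: [−nasal], [+consonantal], [+voice], [−lateral], [−dorsal], [−strident]. No other two segments in the inventory coincide on all 6 features. (They do differ in [sonorant], [labial] and [coronal], which are not among the given features.)

β, ɾ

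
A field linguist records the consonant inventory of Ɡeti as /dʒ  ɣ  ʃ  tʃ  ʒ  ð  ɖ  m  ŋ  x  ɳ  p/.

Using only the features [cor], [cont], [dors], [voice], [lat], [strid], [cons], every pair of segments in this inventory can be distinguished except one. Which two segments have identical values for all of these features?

ɳ, ɖ

Both /ɳ/ and /ɖ/ are [+coronal], [−continuant], [−dorsal], [+voice], [−lateral], [−strident], [+consonantal]. Since the list omits [sonorant] and [nasal] — which do distinguish the retroflex nasal from the voiced retroflex stop — this pair collapses; all other pairs remain distinct.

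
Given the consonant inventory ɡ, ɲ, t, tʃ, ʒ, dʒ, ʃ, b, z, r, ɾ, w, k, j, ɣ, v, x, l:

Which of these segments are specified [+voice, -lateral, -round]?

Checking each segment against [+voice], [-lateral], [-round]: /ɡ/ (voiced velar stop), /ɲ/ (palatal nasal), /ʒ/ (voiced postalveolar fricative), /dʒ/ (voiced postalveolar affricate), /b/ (voiced bilabial stop), /z/ (voiced alveolar fricative), among others, satisfy every feature; every other segment in the inventory fails at least one.

ɡ, ɲ, ʒ, dʒ, b, z, r, ɾ, j, ɣ, v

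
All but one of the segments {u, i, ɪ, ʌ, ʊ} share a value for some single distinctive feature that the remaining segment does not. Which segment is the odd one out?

/ɪ, u, ʊ, i/ are all [+high], but /ʌ/ (mid back unrounded lax vowel) is [-high]. No other single segment can be removed to leave a set sharing one feature value that the removed segment lacks, so /ʌ/ is the odd one out.

ʌ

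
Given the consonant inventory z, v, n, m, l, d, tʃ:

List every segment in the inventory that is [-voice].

tʃ

The [-voice] segments here are /tʃ/; the remaining /z, v, n, m, l, d/ are [+voice].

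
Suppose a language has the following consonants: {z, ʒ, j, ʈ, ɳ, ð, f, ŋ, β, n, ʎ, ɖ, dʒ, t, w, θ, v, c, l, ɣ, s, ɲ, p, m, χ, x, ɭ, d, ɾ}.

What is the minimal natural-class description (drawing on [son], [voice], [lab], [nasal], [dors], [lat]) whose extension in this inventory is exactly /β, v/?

[−son, +voice, +lab]

The class [−sonorant], [+voice], [+labial] has exactly /β, v/ as its extension in this inventory. No smaller conjunction from the listed features achieves this: [+voice, +labial] alone would also admit /w, m/; [−sonorant, +labial] alone would also admit /f, p/; [−sonorant, +voice] alone would also admit /z, ʒ, ð, ɖ, …/; and checking the remaining two-feature bundles turns up none with this extension.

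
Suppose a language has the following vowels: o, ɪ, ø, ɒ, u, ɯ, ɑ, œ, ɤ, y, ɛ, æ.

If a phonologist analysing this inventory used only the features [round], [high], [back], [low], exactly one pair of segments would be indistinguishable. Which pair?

/œ/ (mid front rounded lax vowel) and /ø/ (mid front rounded tense vowel) are both [+round], [−high], [−back], [−low], so none of the listed features separates them. (They do differ in [tense], which is not among the given features.) Every other pair in the inventory differs on at least one listed feature.

œ, ø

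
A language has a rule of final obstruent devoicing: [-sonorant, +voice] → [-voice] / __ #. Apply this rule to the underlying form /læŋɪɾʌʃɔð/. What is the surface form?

[læŋɪɾʌʃɔθ]

The only segment in the rule's environment that also matches [-sonorant, +voice] is /ð/. Applying [-voice] turns the voiced dental fricative into /θ/ (voiceless dental fricative), giving [læŋɪɾʌʃɔθ].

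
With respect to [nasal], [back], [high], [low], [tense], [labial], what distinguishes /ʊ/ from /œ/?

[high], [back]

The two segments share [-nasal], [-low], [-tense], [+labial]. The only features from the list on which they differ: /ʊ/ is [+high] while /œ/ is [-high]; /ʊ/ is [+back] while /œ/ is [-back].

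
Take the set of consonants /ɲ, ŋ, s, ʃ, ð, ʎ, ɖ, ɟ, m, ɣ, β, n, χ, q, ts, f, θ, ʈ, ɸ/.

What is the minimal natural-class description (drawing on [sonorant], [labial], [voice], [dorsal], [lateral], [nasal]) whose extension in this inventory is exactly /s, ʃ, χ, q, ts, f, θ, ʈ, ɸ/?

Every target segment is [−voice] and no other inventory member is, so one feature is enough.

[−voice]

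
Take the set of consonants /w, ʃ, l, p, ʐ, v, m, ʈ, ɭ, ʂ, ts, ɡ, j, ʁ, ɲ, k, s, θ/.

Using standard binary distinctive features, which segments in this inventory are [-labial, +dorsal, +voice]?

ɡ, j, ʁ, ɲ

Checking each segment against [-labial], [+dorsal], [+voice]: /ɡ/ (voiced velar stop), /j/ (palatal glide), /ʁ/ (voiced uvular fricative), /ɲ/ (palatal nasal) satisfy every feature; every other segment in the inventory fails at least one.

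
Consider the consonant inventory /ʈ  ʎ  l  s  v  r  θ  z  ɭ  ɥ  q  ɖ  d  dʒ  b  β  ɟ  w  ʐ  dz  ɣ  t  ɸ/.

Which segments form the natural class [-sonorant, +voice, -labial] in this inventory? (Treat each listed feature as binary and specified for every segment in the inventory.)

Among the inventory, the [-sonorant] segments are /ʈ, s, v, θ, z, q, ɖ, d, dʒ, b, β, ɟ, ʐ, dz, ɣ, t, ɸ/.
Of those, [+voice] gives /v, z, ɖ, d, dʒ, b, β, ɟ, ʐ, dz, ɣ/.
Of those, [-labial] leaves /z, ɖ, d, dʒ, ɟ, ʐ, dz, ɣ/.

z, ɖ, d, dʒ, ɟ, ʐ, dz, ɣ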